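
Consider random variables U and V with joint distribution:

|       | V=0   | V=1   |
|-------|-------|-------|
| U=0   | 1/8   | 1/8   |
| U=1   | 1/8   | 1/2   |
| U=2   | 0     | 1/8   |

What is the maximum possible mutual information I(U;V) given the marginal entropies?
The upper bound on mutual information is I(U;V) ≤ min(H(U), H(V)).

Marginal P(U) (row sums):
  P(U=0) = 1/8 + 1/8 = 1/4
  P(U=1) = 1/8 + 1/2 = 5/8
  P(U=2) = 0 + 1/8 = 1/8
Marginal P(V) (column sums):
  P(V=0) = 1/8 + 1/8 + 0 = 1/4
  P(V=1) = 1/8 + 1/2 + 1/8 = 3/4

H(U) = -[(1/4)·log₂(1/4) + (5/8)·log₂(5/8) + (1/8)·log₂(1/8)]
  = 0.5000 + 0.4238 + 0.3750
  = 1.2988 bits
H(V) = -[(1/4)·log₂(1/4) + (3/4)·log₂(3/4)]
  = 0.5000 + 0.3113
  = 0.8113 bits

Maximum possible I(U;V) = min(1.2988, 0.8113) = 0.8113 bits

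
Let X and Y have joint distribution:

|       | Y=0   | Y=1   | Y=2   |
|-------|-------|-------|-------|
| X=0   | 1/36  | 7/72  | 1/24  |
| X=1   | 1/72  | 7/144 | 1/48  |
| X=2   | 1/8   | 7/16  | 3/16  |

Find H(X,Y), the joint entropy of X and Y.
H(X,Y) = -Σ P(X,Y) log₂ P(X,Y), summed over the non-zero cells:
H(X,Y) = -[(1/36)·log₂(1/36) + (7/72)·log₂(7/72) + (1/24)·log₂(1/24) + (1/72)·log₂(1/72) + (7/144)·log₂(7/144) + (1/48)·log₂(1/48) + (1/8)·log₂(1/8) + (7/16)·log₂(7/16) + (3/16)·log₂(3/16)]
  = 0.1436 + 0.3269 + 0.1910 + 0.0857 + 0.2121 + 0.1164 + 0.3750 + 0.5218 + 0.4528
  = 2.4253 bits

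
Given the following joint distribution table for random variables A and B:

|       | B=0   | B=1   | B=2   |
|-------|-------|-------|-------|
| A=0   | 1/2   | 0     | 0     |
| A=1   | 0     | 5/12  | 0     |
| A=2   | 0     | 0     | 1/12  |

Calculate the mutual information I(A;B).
Marginal P(A) (row sums):
  P(A=0) = 1/2 + 0 + 0 = 1/2
  P(A=1) = 0 + 5/12 + 0 = 5/12
  P(A=2) = 0 + 0 + 1/12 = 1/12
Marginal P(B) (column sums):
  P(B=0) = 1/2 + 0 + 0 = 1/2
  P(B=1) = 0 + 5/12 + 0 = 5/12
  P(B=2) = 0 + 0 + 1/12 = 1/12

H(A) = -[(1/2)·log₂(1/2) + (5/12)·log₂(5/12) + (1/12)·log₂(1/12)]
  = 0.5000 + 0.5263 + 0.2987
  = 1.3250 bits
H(B) = -[(1/2)·log₂(1/2) + (5/12)·log₂(5/12) + (1/12)·log₂(1/12)]
  = 0.5000 + 0.5263 + 0.2987
  = 1.3250 bits
H(A,B) = -[(1/2)·log₂(1/2) + (5/12)·log₂(5/12) + (1/12)·log₂(1/12)]
  = 0.5000 + 0.5263 + 0.2987
  = 1.3250 bits

I(A;B) = H(A) + H(B) - H(A,B)
  = 1.3250 + 1.3250 - 1.3250
  = 1.3250 bits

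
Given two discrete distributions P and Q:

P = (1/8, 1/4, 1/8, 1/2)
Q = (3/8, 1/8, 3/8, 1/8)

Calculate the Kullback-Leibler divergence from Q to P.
D(P||Q) = Σ P(i) log₂(P(i)/Q(i))
  i=0: (1/8) × log₂((1/8)/(3/8)) = (1/8) × log₂(1/3) = -0.1981
  i=1: (1/4) × log₂((1/4)/(1/8)) = (1/4) × log₂(2) = 0.2500
  i=2: (1/8) × log₂((1/8)/(3/8)) = (1/8) × log₂(1/3) = -0.1981
  i=3: (1/2) × log₂((1/2)/(1/8)) = (1/2) × log₂(4) = 1.0000
D(P||Q) = -0.1981 + 0.2500 - 0.1981 + 1.0000
  = 0.8538 bits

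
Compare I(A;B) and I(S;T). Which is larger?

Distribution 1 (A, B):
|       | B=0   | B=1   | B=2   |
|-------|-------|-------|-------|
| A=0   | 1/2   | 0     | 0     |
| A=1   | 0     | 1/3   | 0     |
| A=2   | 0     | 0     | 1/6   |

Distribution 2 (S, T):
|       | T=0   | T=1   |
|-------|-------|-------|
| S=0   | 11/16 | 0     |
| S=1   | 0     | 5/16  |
Distribution 1 (A, B):
Marginal P(A) (row sums):
  P(A=0) = 1/2 + 0 + 0 = 1/2
  P(A=1) = 0 + 1/3 + 0 = 1/3
  P(A=2) = 0 + 0 + 1/6 = 1/6
Marginal P(B) (column sums):
  P(B=0) = 1/2 + 0 + 0 = 1/2
  P(B=1) = 0 + 1/3 + 0 = 1/3
  P(B=2) = 0 + 0 + 1/6 = 1/6

H(A) = -[(1/2)·log₂(1/2) + (1/3)·log₂(1/3) + (1/6)·log₂(1/6)]
  = 0.5000 + 0.5283 + 0.4308
  = 1.4591 bits
H(B) = -[(1/2)·log₂(1/2) + (1/3)·log₂(1/3) + (1/6)·log₂(1/6)]
  = 0.5000 + 0.5283 + 0.4308
  = 1.4591 bits
H(A,B) = -[(1/2)·log₂(1/2) + (1/3)·log₂(1/3) + (1/6)·log₂(1/6)]
  = 0.5000 + 0.5283 + 0.4308
  = 1.4591 bits

I(A;B) = H(A) + H(B) - H(A,B)
  = 1.4591 + 1.4591 - 1.4591
  = 1.4591 bits

Distribution 2 (S, T):
Marginal P(S) (row sums):
  P(S=0) = 11/16 + 0 = 11/16
  P(S=1) = 0 + 5/16 = 5/16
Marginal P(T) (column sums):
  P(T=0) = 11/16 + 0 = 11/16
  P(T=1) = 0 + 5/16 = 5/16

H(S) = -[(11/16)·log₂(11/16) + (5/16)·log₂(5/16)]
  = 0.3716 + 0.5244
  = 0.8960 bits
H(T) = -[(11/16)·log₂(11/16) + (5/16)·log₂(5/16)]
  = 0.3716 + 0.5244
  = 0.8960 bits
H(S,T) = -[(11/16)·log₂(11/16) + (5/16)·log₂(5/16)]
  = 0.3716 + 0.5244
  = 0.8960 bits

I(S;T) = H(S) + H(T) - H(S,T)
  = 0.8960 + 0.8960 - 0.8960
  = 0.8960 bits

I(A;B) = 1.4591 bits > I(S;T) = 0.8960 bits, so (A, B) has the higher mutual information (stronger dependence).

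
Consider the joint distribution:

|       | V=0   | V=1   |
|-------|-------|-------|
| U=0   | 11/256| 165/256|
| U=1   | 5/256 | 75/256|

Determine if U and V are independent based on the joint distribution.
Marginal P(U) (row sums):
  P(U=0) = 11/256 + 165/256 = 11/16
  P(U=1) = 5/256 + 75/256 = 5/16
Marginal P(V) (column sums):
  P(V=0) = 11/256 + 5/256 = 1/16
  P(V=1) = 165/256 + 75/256 = 15/16

U and V are independent iff P(U=i,V=j) = P(U=i)·P(V=j) for every cell.
  P(U=0)·P(V=0) = 11/16 × 1/16 = 11/256 = P(U=0,V=0) ✓
  P(U=0)·P(V=1) = 11/16 × 15/16 = 165/256 = P(U=0,V=1) ✓
  P(U=1)·P(V=0) = 5/16 × 1/16 = 5/256 = P(U=1,V=0) ✓
  P(U=1)·P(V=1) = 5/16 × 15/16 = 75/256 = P(U=1,V=1) ✓

Yes, U and V are independent: every cell factors, so I(U;V) = 0 bits.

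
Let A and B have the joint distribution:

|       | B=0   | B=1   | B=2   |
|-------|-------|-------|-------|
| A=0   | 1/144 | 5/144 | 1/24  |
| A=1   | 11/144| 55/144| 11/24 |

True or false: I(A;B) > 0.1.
Marginal P(A) (row sums):
  P(A=0) = 1/144 + 5/144 + 1/24 = 1/12
  P(A=1) = 11/144 + 55/144 + 11/24 = 11/12
Marginal P(B) (column sums):
  P(B=0) = 1/144 + 11/144 = 1/12
  P(B=1) = 5/144 + 55/144 = 5/12
  P(B=2) = 1/24 + 11/24 = 1/2

H(A) = -[(1/12)·log₂(1/12) + (11/12)·log₂(11/12)]
  = 0.2987 + 0.1151
  = 0.4138 bits
H(B) = -[(1/12)·log₂(1/12) + (5/12)·log₂(5/12) + (1/2)·log₂(1/2)]
  = 0.2987 + 0.5263 + 0.5000
  = 1.3250 bits
H(A,B) = -[(1/144)·log₂(1/144) + (5/144)·log₂(5/144) + (1/24)·log₂(1/24) + (11/144)·log₂(11/144) + (55/144)·log₂(55/144) + (11/24)·log₂(11/24)]
  = 0.0498 + 0.1683 + 0.1910 + 0.2834 + 0.5304 + 0.5159
  = 1.7388 bits

I(A;B) = H(A) + H(B) - H(A,B)
  = 0.4138 + 1.3250 - 1.7388
  = 0.0000 bits

False. I(A;B) = 0.0000 bits, which is ≤ 0.1 bits.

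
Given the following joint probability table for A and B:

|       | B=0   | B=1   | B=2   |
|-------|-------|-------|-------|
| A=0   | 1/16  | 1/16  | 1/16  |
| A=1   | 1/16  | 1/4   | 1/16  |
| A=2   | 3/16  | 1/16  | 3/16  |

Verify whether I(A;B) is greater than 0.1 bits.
Marginal P(A) (row sums):
  P(A=0) = 1/16 + 1/16 + 1/16 = 3/16
  P(A=1) = 1/16 + 1/4 + 1/16 = 3/8
  P(A=2) = 3/16 + 1/16 + 3/16 = 7/16
Marginal P(B) (column sums):
  P(B=0) = 1/16 + 1/16 + 3/16 = 5/16
  P(B=1) = 1/16 + 1/4 + 1/16 = 3/8
  P(B=2) = 1/16 + 1/16 + 3/16 = 5/16

H(A) = -[(3/16)·log₂(3/16) + (3/8)·log₂(3/8) + (7/16)·log₂(7/16)]
  = 0.4528 + 0.5306 + 0.5218
  = 1.5052 bits
H(B) = -[(5/16)·log₂(5/16) + (3/8)·log₂(3/8) + (5/16)·log₂(5/16)]
  = 0.5244 + 0.5306 + 0.5244
  = 1.5794 bits
H(A,B) = -[(1/16)·log₂(1/16) + (1/16)·log₂(1/16) + (1/16)·log₂(1/16) + (1/16)·log₂(1/16) + (1/4)·log₂(1/4) + (1/16)·log₂(1/16) + (3/16)·log₂(3/16) + (1/16)·log₂(1/16) + (3/16)·log₂(3/16)]
  = 0.2500 + 0.2500 + 0.2500 + 0.2500 + 0.5000 + 0.2500 + 0.4528 + 0.2500 + 0.4528
  = 2.9056 bits

I(A;B) = H(A) + H(B) - H(A,B)
  = 1.5052 + 1.5794 - 2.9056
  = 0.1790 bits

Yes. I(A;B) = 0.1790 bits, which is > 0.1 bits.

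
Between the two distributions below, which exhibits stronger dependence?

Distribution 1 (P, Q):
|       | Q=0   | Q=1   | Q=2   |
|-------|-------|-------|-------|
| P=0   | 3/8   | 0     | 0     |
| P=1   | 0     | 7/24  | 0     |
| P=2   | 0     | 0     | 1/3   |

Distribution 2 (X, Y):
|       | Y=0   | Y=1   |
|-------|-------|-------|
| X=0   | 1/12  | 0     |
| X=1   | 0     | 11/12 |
Distribution 1 (P, Q):
Marginal P(P) (row sums):
  P(P=0) = 3/8 + 0 + 0 = 3/8
  P(P=1) = 0 + 7/24 + 0 = 7/24
  P(P=2) = 0 + 0 + 1/3 = 1/3
Marginal P(Q) (column sums):
  P(Q=0) = 3/8 + 0 + 0 = 3/8
  P(Q=1) = 0 + 7/24 + 0 = 7/24
  P(Q=2) = 0 + 0 + 1/3 = 1/3

H(P) = -[(3/8)·log₂(3/8) + (7/24)·log₂(7/24) + (1/3)·log₂(1/3)]
  = 0.5306 + 0.5185 + 0.5283
  = 1.5774 bits
H(Q) = -[(3/8)·log₂(3/8) + (7/24)·log₂(7/24) + (1/3)·log₂(1/3)]
  = 0.5306 + 0.5185 + 0.5283
  = 1.5774 bits
H(P,Q) = -[(3/8)·log₂(3/8) + (7/24)·log₂(7/24) + (1/3)·log₂(1/3)]
  = 0.5306 + 0.5185 + 0.5283
  = 1.5774 bits

I(P;Q) = H(P) + H(Q) - H(P,Q)
  = 1.5774 + 1.5774 - 1.5774
  = 1.5774 bits

Distribution 2 (X, Y):
Marginal P(X) (row sums):
  P(X=0) = 1/12 + 0 = 1/12
  P(X=1) = 0 + 11/12 = 11/12
Marginal P(Y) (column sums):
  P(Y=0) = 1/12 + 0 = 1/12
  P(Y=1) = 0 + 11/12 = 11/12

H(X) = -[(1/12)·log₂(1/12) + (11/12)·log₂(11/12)]
  = 0.2987 + 0.1151
  = 0.4138 bits
H(Y) = -[(1/12)·log₂(1/12) + (11/12)·log₂(11/12)]
  = 0.2987 + 0.1151
  = 0.4138 bits
H(X,Y) = -[(1/12)·log₂(1/12) + (11/12)·log₂(11/12)]
  = 0.2987 + 0.1151
  = 0.4138 bits

I(X;Y) = H(X) + H(Y) - H(X,Y)
  = 0.4138 + 0.4138 - 0.4138
  = 0.4138 bits

I(P;Q) = 1.5774 bits > I(X;Y) = 0.4138 bits, so (P, Q) has the higher mutual information (stronger dependence).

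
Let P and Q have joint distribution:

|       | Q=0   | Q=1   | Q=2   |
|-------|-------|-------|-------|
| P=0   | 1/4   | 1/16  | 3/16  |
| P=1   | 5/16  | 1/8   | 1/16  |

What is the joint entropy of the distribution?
H(P,Q) = -Σ P(P,Q) log₂ P(P,Q), summed over the non-zero cells:
H(P,Q) = -[(1/4)·log₂(1/4) + (1/16)·log₂(1/16) + (3/16)·log₂(3/16) + (5/16)·log₂(5/16) + (1/8)·log₂(1/8) + (1/16)·log₂(1/16)]
  = 0.5000 + 0.2500 + 0.4528 + 0.5244 + 0.3750 + 0.2500
  = 2.3522 bits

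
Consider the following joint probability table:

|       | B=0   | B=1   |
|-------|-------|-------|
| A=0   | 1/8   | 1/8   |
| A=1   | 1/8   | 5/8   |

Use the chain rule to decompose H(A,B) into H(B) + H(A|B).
By the chain rule: H(A,B) = H(B) + H(A|B)

Marginal P(B) (column sums):
  P(B=0) = 1/8 + 1/8 = 1/4
  P(B=1) = 1/8 + 5/8 = 3/4
H(B) = -[(1/4)·log₂(1/4) + (3/4)·log₂(3/4)]
  = 0.5000 + 0.3113
  = 0.8113 bits
H(A|B) = -Σ P(A,B)·log₂ P(A|B), where P(A|B) = P(A,B) / P(B)
  (A=0,B=0): P(A|B) = (1/8)/(1/4) = 1/2;  -(1/8)·log₂(1/2) = 0.1250
  (A=0,B=1): P(A|B) = (1/8)/(3/4) = 1/6;  -(1/8)·log₂(1/6) = 0.3231
  (A=1,B=0): P(A|B) = (1/8)/(1/4) = 1/2;  -(1/8)·log₂(1/2) = 0.1250
  (A=1,B=1): P(A|B) = (5/8)/(3/4) = 5/6;  -(5/8)·log₂(5/6) = 0.1644
H(A|B) = 0.1250 + 0.3231 + 0.1250 + 0.1644
  = 0.7375 bits

H(A,B) = H(B) + H(A|B) = 0.8113 + 0.7375 = 1.5488 bits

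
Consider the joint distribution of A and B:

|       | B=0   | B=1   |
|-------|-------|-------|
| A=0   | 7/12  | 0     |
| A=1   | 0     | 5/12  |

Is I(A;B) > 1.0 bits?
Marginal P(A) (row sums):
  P(A=0) = 7/12 + 0 = 7/12
  P(A=1) = 0 + 5/12 = 5/12
Marginal P(B) (column sums):
  P(B=0) = 7/12 + 0 = 7/12
  P(B=1) = 0 + 5/12 = 5/12

H(A) = -[(7/12)·log₂(7/12) + (5/12)·log₂(5/12)]
  = 0.4536 + 0.5263
  = 0.9799 bits
H(B) = -[(7/12)·log₂(7/12) + (5/12)·log₂(5/12)]
  = 0.4536 + 0.5263
  = 0.9799 bits
H(A,B) = -[(7/12)·log₂(7/12) + (5/12)·log₂(5/12)]
  = 0.4536 + 0.5263
  = 0.9799 bits

I(A;B) = H(A) + H(B) - H(A,B)
  = 0.9799 + 0.9799 - 0.9799
  = 0.9799 bits

No. I(A;B) = 0.9799 bits, which is ≤ 1.0 bits.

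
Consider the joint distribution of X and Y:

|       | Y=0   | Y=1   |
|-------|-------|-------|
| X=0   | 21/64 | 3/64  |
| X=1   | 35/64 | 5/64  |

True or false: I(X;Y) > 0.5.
Marginal P(X) (row sums):
  P(X=0) = 21/64 + 3/64 = 3/8
  P(X=1) = 35/64 + 5/64 = 5/8
Marginal P(Y) (column sums):
  P(Y=0) = 21/64 + 35/64 = 7/8
  P(Y=1) = 3/64 + 5/64 = 1/8

H(X) = -[(3/8)·log₂(3/8) + (5/8)·log₂(5/8)]
  = 0.5306 + 0.4238
  = 0.9544 bits
H(Y) = -[(7/8)·log₂(7/8) + (1/8)·log₂(1/8)]
  = 0.1686 + 0.3750
  = 0.5436 bits
H(X,Y) = -[(21/64)·log₂(21/64) + (3/64)·log₂(3/64) + (35/64)·log₂(35/64) + (5/64)·log₂(5/64)]
  = 0.5275 + 0.2070 + 0.4762 + 0.2873
  = 1.4980 bits

I(X;Y) = H(X) + H(Y) - H(X,Y)
  = 0.9544 + 0.5436 - 1.4980
  = 0.0000 bits

False. I(X;Y) = 0.0000 bits, which is ≤ 0.5 bits.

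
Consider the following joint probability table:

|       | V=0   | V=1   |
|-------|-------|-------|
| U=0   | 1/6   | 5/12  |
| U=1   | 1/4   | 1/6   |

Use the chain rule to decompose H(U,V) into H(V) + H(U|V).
By the chain rule: H(U,V) = H(V) + H(U|V)

Marginal P(V) (column sums):
  P(V=0) = 1/6 + 1/4 = 5/12
  P(V=1) = 5/12 + 1/6 = 7/12
H(V) = -[(5/12)·log₂(5/12) + (7/12)·log₂(7/12)]
  = 0.5263 + 0.4536
  = 0.9799 bits
H(U|V) = -Σ P(U,V)·log₂ P(U|V), where P(U|V) = P(U,V) / P(V)
  (U=0,V=0): P(U|V) = (1/6)/(5/12) = 2/5;  -(1/6)·log₂(2/5) = 0.2203
  (U=0,V=1): P(U|V) = (5/12)/(7/12) = 5/7;  -(5/12)·log₂(5/7) = 0.2023
  (U=1,V=0): P(U|V) = (1/4)/(5/12) = 3/5;  -(1/4)·log₂(3/5) = 0.1842
  (U=1,V=1): P(U|V) = (1/6)/(7/12) = 2/7;  -(1/6)·log₂(2/7) = 0.3012
H(U|V) = 0.2203 + 0.2023 + 0.1842 + 0.3012
  = 0.9080 bits

H(U,V) = H(V) + H(U|V) = 0.9799 + 0.9080 = 1.8879 bits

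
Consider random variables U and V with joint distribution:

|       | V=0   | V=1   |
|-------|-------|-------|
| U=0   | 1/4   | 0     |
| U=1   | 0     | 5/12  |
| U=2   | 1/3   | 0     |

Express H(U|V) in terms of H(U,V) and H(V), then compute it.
H(U|V) = H(U,V) - H(V)

Marginal P(V) (column sums):
  P(V=0) = 1/4 + 0 + 1/3 = 7/12
  P(V=1) = 0 + 5/12 + 0 = 5/12

H(U,V) = -[(1/4)·log₂(1/4) + (5/12)·log₂(5/12) + (1/3)·log₂(1/3)]
  = 0.5000 + 0.5263 + 0.5283
  = 1.5546 bits
H(V) = -[(7/12)·log₂(7/12) + (5/12)·log₂(5/12)]
  = 0.4536 + 0.5263
  = 0.9799 bits

H(U|V) = 1.5546 - 0.9799 = 0.5747 bits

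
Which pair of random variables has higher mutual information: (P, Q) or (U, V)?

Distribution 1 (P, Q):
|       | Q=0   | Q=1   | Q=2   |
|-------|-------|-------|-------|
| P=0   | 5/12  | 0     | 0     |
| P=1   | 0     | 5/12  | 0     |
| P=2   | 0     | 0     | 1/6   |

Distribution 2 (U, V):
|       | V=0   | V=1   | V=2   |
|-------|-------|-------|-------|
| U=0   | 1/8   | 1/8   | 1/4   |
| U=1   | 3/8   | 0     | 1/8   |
Distribution 1 (P, Q):
Marginal P(P) (row sums):
  P(P=0) = 5/12 + 0 + 0 = 5/12
  P(P=1) = 0 + 5/12 + 0 = 5/12
  P(P=2) = 0 + 0 + 1/6 = 1/6
Marginal P(Q) (column sums):
  P(Q=0) = 5/12 + 0 + 0 = 5/12
  P(Q=1) = 0 + 5/12 + 0 = 5/12
  P(Q=2) = 0 + 0 + 1/6 = 1/6

H(P) = -[(5/12)·log₂(5/12) + (5/12)·log₂(5/12) + (1/6)·log₂(1/6)]
  = 0.5263 + 0.5263 + 0.4308
  = 1.4834 bits
H(Q) = -[(5/12)·log₂(5/12) + (5/12)·log₂(5/12) + (1/6)·log₂(1/6)]
  = 0.5263 + 0.5263 + 0.4308
  = 1.4834 bits
H(P,Q) = -[(5/12)·log₂(5/12) + (5/12)·log₂(5/12) + (1/6)·log₂(1/6)]
  = 0.5263 + 0.5263 + 0.4308
  = 1.4834 bits

I(P;Q) = H(P) + H(Q) - H(P,Q)
  = 1.4834 + 1.4834 - 1.4834
  = 1.4834 bits

Distribution 2 (U, V):
Marginal P(U) (row sums):
  P(U=0) = 1/8 + 1/8 + 1/4 = 1/2
  P(U=1) = 3/8 + 0 + 1/8 = 1/2
Marginal P(V) (column sums):
  P(V=0) = 1/8 + 3/8 = 1/2
  P(V=1) = 1/8 + 0 = 1/8
  P(V=2) = 1/4 + 1/8 = 3/8

H(U) = -[(1/2)·log₂(1/2) + (1/2)·log₂(1/2)]
  = 0.5000 + 0.5000
  = 1.0000 bits
H(V) = -[(1/2)·log₂(1/2) + (1/8)·log₂(1/8) + (3/8)·log₂(3/8)]
  = 0.5000 + 0.3750 + 0.5306
  = 1.4056 bits
H(U,V) = -[(1/8)·log₂(1/8) + (1/8)·log₂(1/8) + (1/4)·log₂(1/4) + (3/8)·log₂(3/8) + (1/8)·log₂(1/8)]
  = 0.3750 + 0.3750 + 0.5000 + 0.5306 + 0.3750
  = 2.1556 bits

I(U;V) = H(U) + H(V) - H(U,V)
  = 1.0000 + 1.4056 - 2.1556
  = 0.2500 bits

I(P;Q) = 1.4834 bits > I(U;V) = 0.2500 bits, so (P, Q) has the higher mutual information (stronger dependence).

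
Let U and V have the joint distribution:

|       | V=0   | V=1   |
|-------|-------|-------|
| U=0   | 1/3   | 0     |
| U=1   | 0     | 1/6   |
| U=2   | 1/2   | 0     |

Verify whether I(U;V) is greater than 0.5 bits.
Marginal P(U) (row sums):
  P(U=0) = 1/3 + 0 = 1/3
  P(U=1) = 0 + 1/6 = 1/6
  P(U=2) = 1/2 + 0 = 1/2
Marginal P(V) (column sums):
  P(V=0) = 1/3 + 0 + 1/2 = 5/6
  P(V=1) = 0 + 1/6 + 0 = 1/6

H(U) = -[(1/3)·log₂(1/3) + (1/6)·log₂(1/6) + (1/2)·log₂(1/2)]
  = 0.5283 + 0.4308 + 0.5000
  = 1.4591 bits
H(V) = -[(5/6)·log₂(5/6) + (1/6)·log₂(1/6)]
  = 0.2192 + 0.4308
  = 0.6500 bits
H(U,V) = -[(1/3)·log₂(1/3) + (1/6)·log₂(1/6) + (1/2)·log₂(1/2)]
  = 0.5283 + 0.4308 + 0.5000
  = 1.4591 bits

I(U;V) = H(U) + H(V) - H(U,V)
  = 1.4591 + 0.6500 - 1.4591
  = 0.6500 bits

Yes. I(U;V) = 0.6500 bits, which is > 0.5 bits.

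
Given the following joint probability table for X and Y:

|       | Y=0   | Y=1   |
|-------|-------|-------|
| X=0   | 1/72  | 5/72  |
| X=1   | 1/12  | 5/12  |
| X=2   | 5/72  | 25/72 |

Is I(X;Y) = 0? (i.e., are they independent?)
Marginal P(X) (row sums):
  P(X=0) = 1/72 + 5/72 = 1/12
  P(X=1) = 1/12 + 5/12 = 1/2
  P(X=2) = 5/72 + 25/72 = 5/12
Marginal P(Y) (column sums):
  P(Y=0) = 1/72 + 1/12 + 5/72 = 1/6
  P(Y=1) = 5/72 + 5/12 + 25/72 = 5/6

X and Y are independent iff P(X=i,Y=j) = P(X=i)·P(Y=j) for every cell.
  P(X=0)·P(Y=0) = 1/12 × 1/6 = 1/72 = P(X=0,Y=0) ✓
  P(X=0)·P(Y=1) = 1/12 × 5/6 = 5/72 = P(X=0,Y=1) ✓
  P(X=1)·P(Y=0) = 1/2 × 1/6 = 1/12 = P(X=1,Y=0) ✓
  P(X=1)·P(Y=1) = 1/2 × 5/6 = 5/12 = P(X=1,Y=1) ✓
  P(X=2)·P(Y=0) = 5/12 × 1/6 = 5/72 = P(X=2,Y=0) ✓
  P(X=2)·P(Y=1) = 5/12 × 5/6 = 25/72 = P(X=2,Y=1) ✓

Yes, X and Y are independent: every cell factors, so I(X;Y) = 0 bits.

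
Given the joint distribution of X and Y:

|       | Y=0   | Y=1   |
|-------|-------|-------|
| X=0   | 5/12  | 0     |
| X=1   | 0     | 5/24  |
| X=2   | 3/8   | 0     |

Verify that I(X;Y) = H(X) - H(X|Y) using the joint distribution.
Left side, from I(X;Y) = H(X) + H(Y) - H(X,Y):
Marginal P(X) (row sums):
  P(X=0) = 5/12 + 0 = 5/12
  P(X=1) = 0 + 5/24 = 5/24
  P(X=2) = 3/8 + 0 = 3/8
Marginal P(Y) (column sums):
  P(Y=0) = 5/12 + 0 + 3/8 = 19/24
  P(Y=1) = 0 + 5/24 + 0 = 5/24

H(X) = -[(5/12)·log₂(5/12) + (5/24)·log₂(5/24) + (3/8)·log₂(3/8)]
  = 0.5263 + 0.4715 + 0.5306
  = 1.5284 bits
H(Y) = -[(19/24)·log₂(19/24) + (5/24)·log₂(5/24)]
  = 0.2668 + 0.4715
  = 0.7383 bits
H(X,Y) = -[(5/12)·log₂(5/12) + (5/24)·log₂(5/24) + (3/8)·log₂(3/8)]
  = 0.5263 + 0.4715 + 0.5306
  = 1.5284 bits

I(X;Y) = H(X) + H(Y) - H(X,Y)
  = 1.5284 + 0.7383 - 1.5284
  = 0.7383 bits

Right side, with H(X|Y) computed directly from the conditional probabilities:
H(X|Y) = -Σ P(X,Y)·log₂ P(X|Y), where P(X|Y) = P(X,Y) / P(Y)
  (cells with P(X,Y) = 0 contribute 0)
  (X=0,Y=0): P(X|Y) = (5/12)/(19/24) = 10/19;  -(5/12)·log₂(10/19) = 0.3858
  (X=1,Y=1): P(X|Y) = (5/24)/(5/24) = 1;  -(5/24)·log₂(1) = 0.0000
  (X=2,Y=0): P(X|Y) = (3/8)/(19/24) = 9/19;  -(3/8)·log₂(9/19) = 0.4043
H(X|Y) = 0.3858 + 0.0000 + 0.4043
  = 0.7901 bits
H(X) - H(X|Y) = 1.5284 - 0.7901 = 0.7383 bits

Both sides equal 0.7383 bits, so I(X;Y) = H(X) - H(X|Y) ✓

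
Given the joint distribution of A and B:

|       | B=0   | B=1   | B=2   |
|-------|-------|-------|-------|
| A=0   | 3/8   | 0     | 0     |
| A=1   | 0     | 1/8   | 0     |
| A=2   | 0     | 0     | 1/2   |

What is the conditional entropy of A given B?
Marginal P(B) (column sums):
  P(B=0) = 3/8 + 0 + 0 = 3/8
  P(B=1) = 0 + 1/8 + 0 = 1/8
  P(B=2) = 0 + 0 + 1/2 = 1/2

H(A|B) = -Σ P(A,B)·log₂ P(A|B), where P(A|B) = P(A,B) / P(B)
  (cells with P(A,B) = 0 contribute 0)
  (A=0,B=0): P(A|B) = (3/8)/(3/8) = 1;  -(3/8)·log₂(1) = 0.0000
  (A=1,B=1): P(A|B) = (1/8)/(1/8) = 1;  -(1/8)·log₂(1) = 0.0000
  (A=2,B=2): P(A|B) = (1/2)/(1/2) = 1;  -(1/2)·log₂(1) = 0.0000
H(A|B) = 0.0000 + 0.0000 + 0.0000
  = 0.0000 bits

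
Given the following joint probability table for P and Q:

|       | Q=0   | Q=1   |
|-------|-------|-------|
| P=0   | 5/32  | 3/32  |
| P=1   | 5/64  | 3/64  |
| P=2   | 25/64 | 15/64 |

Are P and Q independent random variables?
Marginal P(P) (row sums):
  P(P=0) = 5/32 + 3/32 = 1/4
  P(P=1) = 5/64 + 3/64 = 1/8
  P(P=2) = 25/64 + 15/64 = 5/8
Marginal P(Q) (column sums):
  P(Q=0) = 5/32 + 5/64 + 25/64 = 5/8
  P(Q=1) = 3/32 + 3/64 + 15/64 = 3/8

P and Q are independent iff P(P=i,Q=j) = P(P=i)·P(Q=j) for every cell.
  P(P=0)·P(Q=0) = 1/4 × 5/8 = 5/32 = P(P=0,Q=0) ✓
  P(P=0)·P(Q=1) = 1/4 × 3/8 = 3/32 = P(P=0,Q=1) ✓
  P(P=1)·P(Q=0) = 1/8 × 5/8 = 5/64 = P(P=1,Q=0) ✓
  P(P=1)·P(Q=1) = 1/8 × 3/8 = 3/64 = P(P=1,Q=1) ✓
  P(P=2)·P(Q=0) = 5/8 × 5/8 = 25/64 = P(P=2,Q=0) ✓
  P(P=2)·P(Q=1) = 5/8 × 3/8 = 15/64 = P(P=2,Q=1) ✓

Yes, P and Q are independent: every cell factors, so I(P;Q) = 0 bits.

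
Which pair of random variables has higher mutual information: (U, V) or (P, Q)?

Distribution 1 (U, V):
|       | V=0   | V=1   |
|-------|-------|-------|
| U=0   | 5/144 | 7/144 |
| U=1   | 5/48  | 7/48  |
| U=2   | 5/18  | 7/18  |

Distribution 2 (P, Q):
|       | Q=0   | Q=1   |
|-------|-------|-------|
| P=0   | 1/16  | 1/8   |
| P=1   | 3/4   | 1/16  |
Distribution 1 (U, V):
Marginal P(U) (row sums):
  P(U=0) = 5/144 + 7/144 = 1/12
  P(U=1) = 5/48 + 7/48 = 1/4
  P(U=2) = 5/18 + 7/18 = 2/3
Marginal P(V) (column sums):
  P(V=0) = 5/144 + 5/48 + 5/18 = 5/12
  P(V=1) = 7/144 + 7/48 + 7/18 = 7/12

H(U) = -[(1/12)·log₂(1/12) + (1/4)·log₂(1/4) + (2/3)·log₂(2/3)]
  = 0.2987 + 0.5000 + 0.3900
  = 1.1887 bits
H(V) = -[(5/12)·log₂(5/12) + (7/12)·log₂(7/12)]
  = 0.5263 + 0.4536
  = 0.9799 bits
H(U,V) = -[(5/144)·log₂(5/144) + (7/144)·log₂(7/144) + (5/48)·log₂(5/48) + (7/48)·log₂(7/48) + (5/18)·log₂(5/18) + (7/18)·log₂(7/18)]
  = 0.1683 + 0.2121 + 0.3399 + 0.4051 + 0.5133 + 0.5299
  = 2.1686 bits

I(U;V) = H(U) + H(V) - H(U,V)
  = 1.1887 + 0.9799 - 2.1686
  = 0.0000 bits

Distribution 2 (P, Q):
Marginal P(P) (row sums):
  P(P=0) = 1/16 + 1/8 = 3/16
  P(P=1) = 3/4 + 1/16 = 13/16
Marginal P(Q) (column sums):
  P(Q=0) = 1/16 + 3/4 = 13/16
  P(Q=1) = 1/8 + 1/16 = 3/16

H(P) = -[(3/16)·log₂(3/16) + (13/16)·log₂(13/16)]
  = 0.4528 + 0.2434
  = 0.6962 bits
H(Q) = -[(13/16)·log₂(13/16) + (3/16)·log₂(3/16)]
  = 0.2434 + 0.4528
  = 0.6962 bits
H(P,Q) = -[(1/16)·log₂(1/16) + (1/8)·log₂(1/8) + (3/4)·log₂(3/4) + (1/16)·log₂(1/16)]
  = 0.2500 + 0.3750 + 0.3113 + 0.2500
  = 1.1863 bits

I(P;Q) = H(P) + H(Q) - H(P,Q)
  = 0.6962 + 0.6962 - 1.1863
  = 0.2061 bits

I(P;Q) = 0.2061 bits > I(U;V) = 0.0000 bits, so (P, Q) has the higher mutual information (stronger dependence).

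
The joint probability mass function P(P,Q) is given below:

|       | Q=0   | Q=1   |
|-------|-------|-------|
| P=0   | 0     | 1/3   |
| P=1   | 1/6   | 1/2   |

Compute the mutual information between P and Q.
Marginal P(P) (row sums):
  P(P=0) = 0 + 1/3 = 1/3
  P(P=1) = 1/6 + 1/2 = 2/3
Marginal P(Q) (column sums):
  P(Q=0) = 0 + 1/6 = 1/6
  P(Q=1) = 1/3 + 1/2 = 5/6

H(P) = -[(1/3)·log₂(1/3) + (2/3)·log₂(2/3)]
  = 0.5283 + 0.3900
  = 0.9183 bits
H(Q) = -[(1/6)·log₂(1/6) + (5/6)·log₂(5/6)]
  = 0.4308 + 0.2192
  = 0.6500 bits
H(P,Q) = -[(1/3)·log₂(1/3) + (1/6)·log₂(1/6) + (1/2)·log₂(1/2)]
  = 0.5283 + 0.4308 + 0.5000
  = 1.4591 bits

I(P;Q) = H(P) + H(Q) - H(P,Q)
  = 0.9183 + 0.6500 - 1.4591
  = 0.1092 bits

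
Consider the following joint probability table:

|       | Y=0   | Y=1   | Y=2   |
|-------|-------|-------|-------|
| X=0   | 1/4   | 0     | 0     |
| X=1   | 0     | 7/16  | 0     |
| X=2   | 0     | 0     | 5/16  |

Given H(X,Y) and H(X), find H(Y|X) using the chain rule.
From the chain rule: H(X,Y) = H(X) + H(Y|X)
Therefore: H(Y|X) = H(X,Y) - H(X)

H(X,Y) = -[(1/4)·log₂(1/4) + (7/16)·log₂(7/16) + (5/16)·log₂(5/16)]
  = 0.5000 + 0.5218 + 0.5244
  = 1.5462 bits
Marginal P(X) (row sums):
  P(X=0) = 1/4 + 0 + 0 = 1/4
  P(X=1) = 0 + 7/16 + 0 = 7/16
  P(X=2) = 0 + 0 + 5/16 = 5/16
H(X) = -[(1/4)·log₂(1/4) + (7/16)·log₂(7/16) + (5/16)·log₂(5/16)]
  = 0.5000 + 0.5218 + 0.5244
  = 1.5462 bits

H(Y|X) = 1.5462 - 1.5462 = 0.0000 bits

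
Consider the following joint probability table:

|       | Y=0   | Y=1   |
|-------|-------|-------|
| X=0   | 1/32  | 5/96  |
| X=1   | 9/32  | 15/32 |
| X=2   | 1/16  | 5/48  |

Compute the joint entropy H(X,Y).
H(X,Y) = -Σ P(X,Y) log₂ P(X,Y), summed over the non-zero cells:
H(X,Y) = -[(1/32)·log₂(1/32) + (5/96)·log₂(5/96) + (9/32)·log₂(9/32) + (15/32)·log₂(15/32) + (1/16)·log₂(1/16) + (5/48)·log₂(5/48)]
  = 0.1563 + 0.2220 + 0.5147 + 0.5124 + 0.2500 + 0.3399
  = 1.9953 bits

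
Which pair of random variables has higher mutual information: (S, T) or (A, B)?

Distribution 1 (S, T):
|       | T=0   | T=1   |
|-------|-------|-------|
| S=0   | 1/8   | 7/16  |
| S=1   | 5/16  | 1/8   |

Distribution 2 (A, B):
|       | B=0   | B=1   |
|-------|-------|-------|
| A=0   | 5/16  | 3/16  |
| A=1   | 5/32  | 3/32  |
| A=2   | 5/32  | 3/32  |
Distribution 1 (S, T):
Marginal P(S) (row sums):
  P(S=0) = 1/8 + 7/16 = 9/16
  P(S=1) = 5/16 + 1/8 = 7/16
Marginal P(T) (column sums):
  P(T=0) = 1/8 + 5/16 = 7/16
  P(T=1) = 7/16 + 1/8 = 9/16

H(S) = -[(9/16)·log₂(9/16) + (7/16)·log₂(7/16)]
  = 0.4669 + 0.5218
  = 0.9887 bits
H(T) = -[(7/16)·log₂(7/16) + (9/16)·log₂(9/16)]
  = 0.5218 + 0.4669
  = 0.9887 bits
H(S,T) = -[(1/8)·log₂(1/8) + (7/16)·log₂(7/16) + (5/16)·log₂(5/16) + (1/8)·log₂(1/8)]
  = 0.3750 + 0.5218 + 0.5244 + 0.3750
  = 1.7962 bits

I(S;T) = H(S) + H(T) - H(S,T)
  = 0.9887 + 0.9887 - 1.7962
  = 0.1812 bits

Distribution 2 (A, B):
Marginal P(A) (row sums):
  P(A=0) = 5/16 + 3/16 = 1/2
  P(A=1) = 5/32 + 3/32 = 1/4
  P(A=2) = 5/32 + 3/32 = 1/4
Marginal P(B) (column sums):
  P(B=0) = 5/16 + 5/32 + 5/32 = 5/8
  P(B=1) = 3/16 + 3/32 + 3/32 = 3/8

H(A) = -[(1/2)·log₂(1/2) + (1/4)·log₂(1/4) + (1/4)·log₂(1/4)]
  = 0.5000 + 0.5000 + 0.5000
  = 1.5000 bits
H(B) = -[(5/8)·log₂(5/8) + (3/8)·log₂(3/8)]
  = 0.4238 + 0.5306
  = 0.9544 bits
H(A,B) = -[(5/16)·log₂(5/16) + (3/16)·log₂(3/16) + (5/32)·log₂(5/32) + (3/32)·log₂(3/32) + (5/32)·log₂(5/32) + (3/32)·log₂(3/32)]
  = 0.5244 + 0.4528 + 0.4184 + 0.3202 + 0.4184 + 0.3202
  = 2.4544 bits

I(A;B) = H(A) + H(B) - H(A,B)
  = 1.5000 + 0.9544 - 2.4544
  = 0.0000 bits

I(S;T) = 0.1812 bits > I(A;B) = 0.0000 bits, so (S, T) has the higher mutual information (stronger dependence).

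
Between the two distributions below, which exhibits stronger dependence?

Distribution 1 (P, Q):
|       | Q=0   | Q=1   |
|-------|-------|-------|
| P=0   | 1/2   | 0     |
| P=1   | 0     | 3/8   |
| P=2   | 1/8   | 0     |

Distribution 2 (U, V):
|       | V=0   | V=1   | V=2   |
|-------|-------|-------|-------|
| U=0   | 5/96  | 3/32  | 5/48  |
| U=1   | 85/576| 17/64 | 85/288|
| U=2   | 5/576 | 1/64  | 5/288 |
Distribution 1 (P, Q):
Marginal P(P) (row sums):
  P(P=0) = 1/2 + 0 = 1/2
  P(P=1) = 0 + 3/8 = 3/8
  P(P=2) = 1/8 + 0 = 1/8
Marginal P(Q) (column sums):
  P(Q=0) = 1/2 + 0 + 1/8 = 5/8
  P(Q=1) = 0 + 3/8 + 0 = 3/8

H(P) = -[(1/2)·log₂(1/2) + (3/8)·log₂(3/8) + (1/8)·log₂(1/8)]
  = 0.5000 + 0.5306 + 0.3750
  = 1.4056 bits
H(Q) = -[(5/8)·log₂(5/8) + (3/8)·log₂(3/8)]
  = 0.4238 + 0.5306
  = 0.9544 bits
H(P,Q) = -[(1/2)·log₂(1/2) + (3/8)·log₂(3/8) + (1/8)·log₂(1/8)]
  = 0.5000 + 0.5306 + 0.3750
  = 1.4056 bits

I(P;Q) = H(P) + H(Q) - H(P,Q)
  = 1.4056 + 0.9544 - 1.4056
  = 0.9544 bits

Distribution 2 (U, V):
Marginal P(U) (row sums):
  P(U=0) = 5/96 + 3/32 + 5/48 = 1/4
  P(U=1) = 85/576 + 17/64 + 85/288 = 17/24
  P(U=2) = 5/576 + 1/64 + 5/288 = 1/24
Marginal P(V) (column sums):
  P(V=0) = 5/96 + 85/576 + 5/576 = 5/24
  P(V=1) = 3/32 + 17/64 + 1/64 = 3/8
  P(V=2) = 5/48 + 85/288 + 5/288 = 5/12

H(U) = -[(1/4)·log₂(1/4) + (17/24)·log₂(17/24) + (1/24)·log₂(1/24)]
  = 0.5000 + 0.3524 + 0.1910
  = 1.0434 bits
H(V) = -[(5/24)·log₂(5/24) + (3/8)·log₂(3/8) + (5/12)·log₂(5/12)]
  = 0.4715 + 0.5306 + 0.5263
  = 1.5284 bits
H(U,V) = -[(5/96)·log₂(5/96) + (3/32)·log₂(3/32) + (5/48)·log₂(5/48) + (85/576)·log₂(85/576) + (17/64)·log₂(17/64) + (85/288)·log₂(85/288) + (5/576)·log₂(5/576) + (1/64)·log₂(1/64) + (5/288)·log₂(5/288)]
  = 0.2220 + 0.3202 + 0.3399 + 0.4074 + 0.5080 + 0.5196 + 0.0594 + 0.0938 + 0.1015
  = 2.5718 bits

I(U;V) = H(U) + H(V) - H(U,V)
  = 1.0434 + 1.5284 - 2.5718
  = 0.0000 bits

I(P;Q) = 0.9544 bits > I(U;V) = 0.0000 bits, so (P, Q) has the higher mutual information (stronger dependence).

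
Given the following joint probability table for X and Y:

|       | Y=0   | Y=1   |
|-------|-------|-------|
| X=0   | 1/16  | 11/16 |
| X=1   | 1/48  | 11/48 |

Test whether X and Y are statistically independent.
Marginal P(X) (row sums):
  P(X=0) = 1/16 + 11/16 = 3/4
  P(X=1) = 1/48 + 11/48 = 1/4
Marginal P(Y) (column sums):
  P(Y=0) = 1/16 + 1/48 = 1/12
  P(Y=1) = 11/16 + 11/48 = 11/12

X and Y are independent iff P(X=i,Y=j) = P(X=i)·P(Y=j) for every cell.
  P(X=0)·P(Y=0) = 3/4 × 1/12 = 1/16 = P(X=0,Y=0) ✓
  P(X=0)·P(Y=1) = 3/4 × 11/12 = 11/16 = P(X=0,Y=1) ✓
  P(X=1)·P(Y=0) = 1/4 × 1/12 = 1/48 = P(X=1,Y=0) ✓
  P(X=1)·P(Y=1) = 1/4 × 11/12 = 11/48 = P(X=1,Y=1) ✓

Yes, X and Y are independent: every cell factors, so I(X;Y) = 0 bits.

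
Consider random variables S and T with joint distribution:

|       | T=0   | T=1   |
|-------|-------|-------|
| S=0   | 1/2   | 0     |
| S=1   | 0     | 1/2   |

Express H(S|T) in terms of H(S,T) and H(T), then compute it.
H(S|T) = H(S,T) - H(T)

Marginal P(T) (column sums):
  P(T=0) = 1/2 + 0 = 1/2
  P(T=1) = 0 + 1/2 = 1/2

H(S,T) = -[(1/2)·log₂(1/2) + (1/2)·log₂(1/2)]
  = 0.5000 + 0.5000
  = 1.0000 bits
H(T) = -[(1/2)·log₂(1/2) + (1/2)·log₂(1/2)]
  = 0.5000 + 0.5000
  = 1.0000 bits

H(S|T) = 1.0000 - 1.0000 = 0.0000 bits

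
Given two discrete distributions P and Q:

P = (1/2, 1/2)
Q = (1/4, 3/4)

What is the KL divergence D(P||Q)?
D(P||Q) = Σ P(i) log₂(P(i)/Q(i))
  i=0: (1/2) × log₂((1/2)/(1/4)) = (1/2) × log₂(2) = 0.5000
  i=1: (1/2) × log₂((1/2)/(3/4)) = (1/2) × log₂(2/3) = -0.2925
D(P||Q) = 0.5000 - 0.2925
  = 0.2075 bits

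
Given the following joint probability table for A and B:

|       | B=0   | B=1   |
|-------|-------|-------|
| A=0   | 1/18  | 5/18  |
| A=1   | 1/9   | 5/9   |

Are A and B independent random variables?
Marginal P(A) (row sums):
  P(A=0) = 1/18 + 5/18 = 1/3
  P(A=1) = 1/9 + 5/9 = 2/3
Marginal P(B) (column sums):
  P(B=0) = 1/18 + 1/9 = 1/6
  P(B=1) = 5/18 + 5/9 = 5/6

A and B are independent iff P(A=i,B=j) = P(A=i)·P(B=j) for every cell.
  P(A=0)·P(B=0) = 1/3 × 1/6 = 1/18 = P(A=0,B=0) ✓
  P(A=0)·P(B=1) = 1/3 × 5/6 = 5/18 = P(A=0,B=1) ✓
  P(A=1)·P(B=0) = 2/3 × 1/6 = 1/9 = P(A=1,B=0) ✓
  P(A=1)·P(B=1) = 2/3 × 5/6 = 5/9 = P(A=1,B=1) ✓

Yes, A and B are independent: every cell factors, so I(A;B) = 0 bits.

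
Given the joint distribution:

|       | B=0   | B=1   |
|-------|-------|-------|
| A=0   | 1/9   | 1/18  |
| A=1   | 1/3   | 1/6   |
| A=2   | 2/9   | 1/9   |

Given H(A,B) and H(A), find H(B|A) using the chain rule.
From the chain rule: H(A,B) = H(A) + H(B|A)
Therefore: H(B|A) = H(A,B) - H(A)

H(A,B) = -[(1/9)·log₂(1/9) + (1/18)·log₂(1/18) + (1/3)·log₂(1/3) + (1/6)·log₂(1/6) + (2/9)·log₂(2/9) + (1/9)·log₂(1/9)]
  = 0.3522 + 0.2317 + 0.5283 + 0.4308 + 0.4822 + 0.3522
  = 2.3774 bits
Marginal P(A) (row sums):
  P(A=0) = 1/9 + 1/18 = 1/6
  P(A=1) = 1/3 + 1/6 = 1/2
  P(A=2) = 2/9 + 1/9 = 1/3
H(A) = -[(1/6)·log₂(1/6) + (1/2)·log₂(1/2) + (1/3)·log₂(1/3)]
  = 0.4308 + 0.5000 + 0.5283
  = 1.4591 bits

H(B|A) = 2.3774 - 1.4591 = 0.9183 bits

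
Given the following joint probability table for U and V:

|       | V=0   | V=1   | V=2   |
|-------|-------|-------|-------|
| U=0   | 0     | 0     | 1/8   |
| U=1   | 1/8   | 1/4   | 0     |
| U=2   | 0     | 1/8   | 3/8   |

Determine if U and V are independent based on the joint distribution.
Marginal P(U) (row sums):
  P(U=0) = 0 + 0 + 1/8 = 1/8
  P(U=1) = 1/8 + 1/4 + 0 = 3/8
  P(U=2) = 0 + 1/8 + 3/8 = 1/2
Marginal P(V) (column sums):
  P(V=0) = 0 + 1/8 + 0 = 1/8
  P(V=1) = 0 + 1/4 + 1/8 = 3/8
  P(V=2) = 1/8 + 0 + 3/8 = 1/2

U and V are independent iff P(U=i,V=j) = P(U=i)·P(V=j) for every cell.
  P(U=0)·P(V=0) = 1/8 × 1/8 = 1/64, but P(U=0,V=0) = 0 ✗

No, U and V are not independent. Quantitatively, I(U;V) > 0:

H(U) = -[(1/8)·log₂(1/8) + (3/8)·log₂(3/8) + (1/2)·log₂(1/2)]
  = 0.3750 + 0.5306 + 0.5000
  = 1.4056 bits
H(V) = -[(1/8)·log₂(1/8) + (3/8)·log₂(3/8) + (1/2)·log₂(1/2)]
  = 0.3750 + 0.5306 + 0.5000
  = 1.4056 bits
H(U,V) = -[(1/8)·log₂(1/8) + (1/8)·log₂(1/8) + (1/4)·log₂(1/4) + (1/8)·log₂(1/8) + (3/8)·log₂(3/8)]
  = 0.3750 + 0.3750 + 0.5000 + 0.3750 + 0.5306
  = 2.1556 bits
I(U;V) = H(U) + H(V) - H(U,V) = 1.4056 + 1.4056 - 2.1556 = 0.6556 bits > 0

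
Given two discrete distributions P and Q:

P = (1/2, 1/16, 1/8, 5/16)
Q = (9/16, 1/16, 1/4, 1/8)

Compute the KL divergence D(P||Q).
D(P||Q) = Σ P(i) log₂(P(i)/Q(i))
  i=0: (1/2) × log₂((1/2)/(9/16)) = (1/2) × log₂(8/9) = -0.0850
  i=1: (1/16) × log₂((1/16)/(1/16)) = (1/16) × log₂(1) = 0.0000
  i=2: (1/8) × log₂((1/8)/(1/4)) = (1/8) × log₂(1/2) = -0.1250
  i=3: (5/16) × log₂((5/16)/(1/8)) = (5/16) × log₂(5/2) = 0.4131
D(P||Q) = -0.0850 + 0.0000 - 0.1250 + 0.4131
  = 0.2031 bits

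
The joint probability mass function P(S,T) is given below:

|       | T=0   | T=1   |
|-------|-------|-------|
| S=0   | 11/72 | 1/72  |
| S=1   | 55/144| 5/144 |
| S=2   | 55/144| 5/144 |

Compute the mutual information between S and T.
Marginal P(S) (row sums):
  P(S=0) = 11/72 + 1/72 = 1/6
  P(S=1) = 55/144 + 5/144 = 5/12
  P(S=2) = 55/144 + 5/144 = 5/12
Marginal P(T) (column sums):
  P(T=0) = 11/72 + 55/144 + 55/144 = 11/12
  P(T=1) = 1/72 + 5/144 + 5/144 = 1/12

H(S) = -[(1/6)·log₂(1/6) + (5/12)·log₂(5/12) + (5/12)·log₂(5/12)]
  = 0.4308 + 0.5263 + 0.5263
  = 1.4834 bits
H(T) = -[(11/12)·log₂(11/12) + (1/12)·log₂(1/12)]
  = 0.1151 + 0.2987
  = 0.4138 bits
H(S,T) = -[(11/72)·log₂(11/72) + (1/72)·log₂(1/72) + (55/144)·log₂(55/144) + (5/144)·log₂(5/144) + (55/144)·log₂(55/144) + (5/144)·log₂(5/144)]
  = 0.4141 + 0.0857 + 0.5304 + 0.1683 + 0.5304 + 0.1683
  = 1.8972 bits

I(S;T) = H(S) + H(T) - H(S,T)
  = 1.4834 + 0.4138 - 1.8972
  = 0.0000 bits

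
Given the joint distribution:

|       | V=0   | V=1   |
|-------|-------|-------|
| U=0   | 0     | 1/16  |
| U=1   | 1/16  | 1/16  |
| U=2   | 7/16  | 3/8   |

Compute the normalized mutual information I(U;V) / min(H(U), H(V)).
Marginal P(U) (row sums):
  P(U=0) = 0 + 1/16 = 1/16
  P(U=1) = 1/16 + 1/16 = 1/8
  P(U=2) = 7/16 + 3/8 = 13/16
Marginal P(V) (column sums):
  P(V=0) = 0 + 1/16 + 7/16 = 1/2
  P(V=1) = 1/16 + 1/16 + 3/8 = 1/2

H(U) = -[(1/16)·log₂(1/16) + (1/8)·log₂(1/8) + (13/16)·log₂(13/16)]
  = 0.2500 + 0.3750 + 0.2434
  = 0.8684 bits
H(V) = -[(1/2)·log₂(1/2) + (1/2)·log₂(1/2)]
  = 0.5000 + 0.5000
  = 1.0000 bits
H(U,V) = -[(1/16)·log₂(1/16) + (1/16)·log₂(1/16) + (1/16)·log₂(1/16) + (7/16)·log₂(7/16) + (3/8)·log₂(3/8)]
  = 0.2500 + 0.2500 + 0.2500 + 0.5218 + 0.5306
  = 1.8024 bits

I(U;V) = H(U) + H(V) - H(U,V)
  = 0.8684 + 1.0000 - 1.8024
  = 0.0660 bits

min(H(U), H(V)) = min(0.8684, 1.0000) = 0.8684 bits
Normalized MI = 0.0660 / 0.8684 = 0.0760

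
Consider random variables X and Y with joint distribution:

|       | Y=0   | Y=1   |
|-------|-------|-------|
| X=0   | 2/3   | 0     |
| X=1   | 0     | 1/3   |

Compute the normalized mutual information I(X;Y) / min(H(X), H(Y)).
Marginal P(X) (row sums):
  P(X=0) = 2/3 + 0 = 2/3
  P(X=1) = 0 + 1/3 = 1/3
Marginal P(Y) (column sums):
  P(Y=0) = 2/3 + 0 = 2/3
  P(Y=1) = 0 + 1/3 = 1/3

H(X) = -[(2/3)·log₂(2/3) + (1/3)·log₂(1/3)]
  = 0.3900 + 0.5283
  = 0.9183 bits
H(Y) = -[(2/3)·log₂(2/3) + (1/3)·log₂(1/3)]
  = 0.3900 + 0.5283
  = 0.9183 bits
H(X,Y) = -[(2/3)·log₂(2/3) + (1/3)·log₂(1/3)]
  = 0.3900 + 0.5283
  = 0.9183 bits

I(X;Y) = H(X) + H(Y) - H(X,Y)
  = 0.9183 + 0.9183 - 0.9183
  = 0.9183 bits

min(H(X), H(Y)) = min(0.9183, 0.9183) = 0.9183 bits
Normalized MI = 0.9183 / 0.9183 = 1.0000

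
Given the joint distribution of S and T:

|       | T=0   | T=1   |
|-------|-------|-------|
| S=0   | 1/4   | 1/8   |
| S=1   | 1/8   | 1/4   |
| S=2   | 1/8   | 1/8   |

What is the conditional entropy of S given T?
Marginal P(T) (column sums):
  P(T=0) = 1/4 + 1/8 + 1/8 = 1/2
  P(T=1) = 1/8 + 1/4 + 1/8 = 1/2

H(S|T) = -Σ P(S,T)·log₂ P(S|T), where P(S|T) = P(S,T) / P(T)
  (S=0,T=0): P(S|T) = (1/4)/(1/2) = 1/2;  -(1/4)·log₂(1/2) = 0.2500
  (S=0,T=1): P(S|T) = (1/8)/(1/2) = 1/4;  -(1/8)·log₂(1/4) = 0.2500
  (S=1,T=0): P(S|T) = (1/8)/(1/2) = 1/4;  -(1/8)·log₂(1/4) = 0.2500
  (S=1,T=1): P(S|T) = (1/4)/(1/2) = 1/2;  -(1/4)·log₂(1/2) = 0.2500
  (S=2,T=0): P(S|T) = (1/8)/(1/2) = 1/4;  -(1/8)·log₂(1/4) = 0.2500
  (S=2,T=1): P(S|T) = (1/8)/(1/2) = 1/4;  -(1/8)·log₂(1/4) = 0.2500
H(S|T) = 0.2500 + 0.2500 + 0.2500 + 0.2500 + 0.2500 + 0.2500
  = 1.5000 bits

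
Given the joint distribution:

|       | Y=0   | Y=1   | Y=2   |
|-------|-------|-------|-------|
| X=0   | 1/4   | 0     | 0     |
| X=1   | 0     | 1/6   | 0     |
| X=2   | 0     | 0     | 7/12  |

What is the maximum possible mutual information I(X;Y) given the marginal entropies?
The upper bound on mutual information is I(X;Y) ≤ min(H(X), H(Y)).

Marginal P(X) (row sums):
  P(X=0) = 1/4 + 0 + 0 = 1/4
  P(X=1) = 0 + 1/6 + 0 = 1/6
  P(X=2) = 0 + 0 + 7/12 = 7/12
Marginal P(Y) (column sums):
  P(Y=0) = 1/4 + 0 + 0 = 1/4
  P(Y=1) = 0 + 1/6 + 0 = 1/6
  P(Y=2) = 0 + 0 + 7/12 = 7/12

H(X) = -[(1/4)·log₂(1/4) + (1/6)·log₂(1/6) + (7/12)·log₂(7/12)]
  = 0.5000 + 0.4308 + 0.4536
  = 1.3844 bits
H(Y) = -[(1/4)·log₂(1/4) + (1/6)·log₂(1/6) + (7/12)·log₂(7/12)]
  = 0.5000 + 0.4308 + 0.4536
  = 1.3844 bits

Maximum possible I(X;Y) = min(1.3844, 1.3844) = 1.3844 bits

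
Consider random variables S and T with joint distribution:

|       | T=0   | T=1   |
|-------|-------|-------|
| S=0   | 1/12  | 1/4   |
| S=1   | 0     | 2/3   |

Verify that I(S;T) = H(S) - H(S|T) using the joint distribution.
Left side, from I(S;T) = H(S) + H(T) - H(S,T):
Marginal P(S) (row sums):
  P(S=0) = 1/12 + 1/4 = 1/3
  P(S=1) = 0 + 2/3 = 2/3
Marginal P(T) (column sums):
  P(T=0) = 1/12 + 0 = 1/12
  P(T=1) = 1/4 + 2/3 = 11/12

H(S) = -[(1/3)·log₂(1/3) + (2/3)·log₂(2/3)]
  = 0.5283 + 0.3900
  = 0.9183 bits
H(T) = -[(1/12)·log₂(1/12) + (11/12)·log₂(11/12)]
  = 0.2987 + 0.1151
  = 0.4138 bits
H(S,T) = -[(1/12)·log₂(1/12) + (1/4)·log₂(1/4) + (2/3)·log₂(2/3)]
  = 0.2987 + 0.5000 + 0.3900
  = 1.1887 bits

I(S;T) = H(S) + H(T) - H(S,T)
  = 0.9183 + 0.4138 - 1.1887
  = 0.1434 bits

Right side, with H(S|T) computed directly from the conditional probabilities:
H(S|T) = -Σ P(S,T)·log₂ P(S|T), where P(S|T) = P(S,T) / P(T)
  (cells with P(S,T) = 0 contribute 0)
  (S=0,T=0): P(S|T) = (1/12)/(1/12) = 1;  -(1/12)·log₂(1) = 0.0000
  (S=0,T=1): P(S|T) = (1/4)/(11/12) = 3/11;  -(1/4)·log₂(3/11) = 0.4686
  (S=1,T=1): P(S|T) = (2/3)/(11/12) = 8/11;  -(2/3)·log₂(8/11) = 0.3063
H(S|T) = 0.0000 + 0.4686 + 0.3063
  = 0.7749 bits
H(S) - H(S|T) = 0.9183 - 0.7749 = 0.1434 bits

Both sides equal 0.1434 bits, so I(S;T) = H(S) - H(S|T) ✓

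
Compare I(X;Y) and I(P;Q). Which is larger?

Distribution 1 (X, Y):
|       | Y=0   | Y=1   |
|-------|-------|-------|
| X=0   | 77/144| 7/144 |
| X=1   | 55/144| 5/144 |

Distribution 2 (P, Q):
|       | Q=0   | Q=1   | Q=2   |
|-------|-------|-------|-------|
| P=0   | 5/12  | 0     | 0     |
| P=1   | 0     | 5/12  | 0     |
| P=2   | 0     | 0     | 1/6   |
Distribution 1 (X, Y):
Marginal P(X) (row sums):
  P(X=0) = 77/144 + 7/144 = 7/12
  P(X=1) = 55/144 + 5/144 = 5/12
Marginal P(Y) (column sums):
  P(Y=0) = 77/144 + 55/144 = 11/12
  P(Y=1) = 7/144 + 5/144 = 1/12

H(X) = -[(7/12)·log₂(7/12) + (5/12)·log₂(5/12)]
  = 0.4536 + 0.5263
  = 0.9799 bits
H(Y) = -[(11/12)·log₂(11/12) + (1/12)·log₂(1/12)]
  = 0.1151 + 0.2987
  = 0.4138 bits
H(X,Y) = -[(77/144)·log₂(77/144) + (7/144)·log₂(7/144) + (55/144)·log₂(55/144) + (5/144)·log₂(5/144)]
  = 0.4829 + 0.2121 + 0.5304 + 0.1683
  = 1.3937 bits

I(X;Y) = H(X) + H(Y) - H(X,Y)
  = 0.9799 + 0.4138 - 1.3937
  = 0.0000 bits

Distribution 2 (P, Q):
Marginal P(P) (row sums):
  P(P=0) = 5/12 + 0 + 0 = 5/12
  P(P=1) = 0 + 5/12 + 0 = 5/12
  P(P=2) = 0 + 0 + 1/6 = 1/6
Marginal P(Q) (column sums):
  P(Q=0) = 5/12 + 0 + 0 = 5/12
  P(Q=1) = 0 + 5/12 + 0 = 5/12
  P(Q=2) = 0 + 0 + 1/6 = 1/6

H(P) = -[(5/12)·log₂(5/12) + (5/12)·log₂(5/12) + (1/6)·log₂(1/6)]
  = 0.5263 + 0.5263 + 0.4308
  = 1.4834 bits
H(Q) = -[(5/12)·log₂(5/12) + (5/12)·log₂(5/12) + (1/6)·log₂(1/6)]
  = 0.5263 + 0.5263 + 0.4308
  = 1.4834 bits
H(P,Q) = -[(5/12)·log₂(5/12) + (5/12)·log₂(5/12) + (1/6)·log₂(1/6)]
  = 0.5263 + 0.5263 + 0.4308
  = 1.4834 bits

I(P;Q) = H(P) + H(Q) - H(P,Q)
  = 1.4834 + 1.4834 - 1.4834
  = 1.4834 bits

I(P;Q) = 1.4834 bits > I(X;Y) = 0.0000 bits, so (P, Q) has the higher mutual information (stronger dependence).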